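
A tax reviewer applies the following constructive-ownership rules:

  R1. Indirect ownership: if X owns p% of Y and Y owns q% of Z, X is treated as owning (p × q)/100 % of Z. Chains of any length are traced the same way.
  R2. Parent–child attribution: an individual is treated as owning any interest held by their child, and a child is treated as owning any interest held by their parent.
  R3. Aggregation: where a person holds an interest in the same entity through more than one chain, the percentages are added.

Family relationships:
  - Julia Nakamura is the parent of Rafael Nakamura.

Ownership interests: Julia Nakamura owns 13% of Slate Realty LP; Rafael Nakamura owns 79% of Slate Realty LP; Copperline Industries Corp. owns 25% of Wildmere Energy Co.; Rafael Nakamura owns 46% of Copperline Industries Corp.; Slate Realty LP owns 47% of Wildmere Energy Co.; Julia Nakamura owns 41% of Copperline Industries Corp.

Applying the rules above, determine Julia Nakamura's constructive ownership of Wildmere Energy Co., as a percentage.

64.99%

By parent–child attribution (R2), Julia Nakamura is treated as also owning Rafael Nakamura's interest in Copperline Industries Corp, giving 41% + 46% = 87%.
By parent–child attribution (R2), Julia Nakamura is treated as also owning Rafael Nakamura's interest in Slate Realty LP, giving 13% + 79% = 92%.
Chain via Copperline Industries Corp. (R1): 87% × 25% = 21.75% of Wildmere Energy Co.
Chain via Slate Realty LP (R1): 92% × 47% = 43.24% of Wildmere Energy Co.
Aggregating (R3): 21.75% + 43.24% = 64.99%.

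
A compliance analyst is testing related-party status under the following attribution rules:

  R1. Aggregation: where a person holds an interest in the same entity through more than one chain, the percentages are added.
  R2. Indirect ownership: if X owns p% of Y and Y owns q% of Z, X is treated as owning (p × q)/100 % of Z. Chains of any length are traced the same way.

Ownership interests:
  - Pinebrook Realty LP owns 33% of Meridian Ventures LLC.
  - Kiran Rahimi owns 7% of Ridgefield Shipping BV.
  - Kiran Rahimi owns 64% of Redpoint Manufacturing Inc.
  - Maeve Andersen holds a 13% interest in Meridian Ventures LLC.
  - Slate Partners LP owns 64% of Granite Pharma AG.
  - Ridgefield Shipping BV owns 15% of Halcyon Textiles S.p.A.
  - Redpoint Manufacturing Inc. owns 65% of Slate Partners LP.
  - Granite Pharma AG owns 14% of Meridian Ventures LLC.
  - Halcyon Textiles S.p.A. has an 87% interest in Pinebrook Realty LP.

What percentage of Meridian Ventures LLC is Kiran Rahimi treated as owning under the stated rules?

4.028815%

Chain via Ridgefield Shipping BV → Halcyon Textiles S.p.A. → Pinebrook Realty LP (R2): 7% × 15% × 87% × 33% = 0.301455% of Meridian Ventures LLC.
Chain via Redpoint Manufacturing Inc. → Slate Partners LP → Granite Pharma AG (R2): 64% × 65% × 64% × 14% = 3.72736% of Meridian Ventures LLC.
Aggregating (R1): 0.301455% + 3.72736% = 4.028815%.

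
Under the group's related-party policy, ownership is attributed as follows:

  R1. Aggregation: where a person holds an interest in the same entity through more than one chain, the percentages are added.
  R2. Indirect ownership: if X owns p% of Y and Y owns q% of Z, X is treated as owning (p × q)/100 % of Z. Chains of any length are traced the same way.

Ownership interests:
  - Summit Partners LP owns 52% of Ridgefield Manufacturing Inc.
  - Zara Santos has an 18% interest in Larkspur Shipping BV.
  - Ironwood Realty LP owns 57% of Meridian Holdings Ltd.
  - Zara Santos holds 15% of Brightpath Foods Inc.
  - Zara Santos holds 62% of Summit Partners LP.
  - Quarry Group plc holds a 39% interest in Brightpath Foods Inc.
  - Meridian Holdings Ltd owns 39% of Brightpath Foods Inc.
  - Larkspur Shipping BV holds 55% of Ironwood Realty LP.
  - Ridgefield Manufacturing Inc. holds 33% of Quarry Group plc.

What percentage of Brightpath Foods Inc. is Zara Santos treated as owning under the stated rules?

Chain via Summit Partners LP → Ridgefield Manufacturing Inc. → Quarry Group plc (R2): 62% × 52% × 33% × 39% = 4.149288% of Brightpath Foods Inc.
Chain via Larkspur Shipping BV → Ironwood Realty LP → Meridian Holdings Ltd (R2): 18% × 55% × 57% × 39% = 2.20077% of Brightpath Foods Inc.
Direct interest in Brightpath Foods Inc: 15%.
Aggregating (R1): 4.149288% + 2.20077% + 15% = 21.350058%.

21.350058%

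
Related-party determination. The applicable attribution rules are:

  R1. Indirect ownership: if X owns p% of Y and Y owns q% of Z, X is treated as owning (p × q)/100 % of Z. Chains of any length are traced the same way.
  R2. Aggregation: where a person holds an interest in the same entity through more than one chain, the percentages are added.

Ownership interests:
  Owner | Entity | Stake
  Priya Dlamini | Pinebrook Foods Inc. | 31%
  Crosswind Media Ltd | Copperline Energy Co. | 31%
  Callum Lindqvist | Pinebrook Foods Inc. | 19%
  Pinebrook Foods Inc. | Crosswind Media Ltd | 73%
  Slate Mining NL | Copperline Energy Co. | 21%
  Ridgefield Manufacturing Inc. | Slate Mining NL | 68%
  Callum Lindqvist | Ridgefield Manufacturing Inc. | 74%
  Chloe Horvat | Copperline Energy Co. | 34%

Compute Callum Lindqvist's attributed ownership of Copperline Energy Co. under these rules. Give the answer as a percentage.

Chain via Pinebrook Foods Inc. → Crosswind Media Ltd (R1): 19% × 73% × 31% = 4.2997% of Copperline Energy Co.
Chain via Ridgefield Manufacturing Inc. → Slate Mining NL (R1): 74% × 68% × 21% = 10.5672% of Copperline Energy Co.
Aggregating (R2): 4.2997% + 10.5672% = 14.8669%.

14.8669%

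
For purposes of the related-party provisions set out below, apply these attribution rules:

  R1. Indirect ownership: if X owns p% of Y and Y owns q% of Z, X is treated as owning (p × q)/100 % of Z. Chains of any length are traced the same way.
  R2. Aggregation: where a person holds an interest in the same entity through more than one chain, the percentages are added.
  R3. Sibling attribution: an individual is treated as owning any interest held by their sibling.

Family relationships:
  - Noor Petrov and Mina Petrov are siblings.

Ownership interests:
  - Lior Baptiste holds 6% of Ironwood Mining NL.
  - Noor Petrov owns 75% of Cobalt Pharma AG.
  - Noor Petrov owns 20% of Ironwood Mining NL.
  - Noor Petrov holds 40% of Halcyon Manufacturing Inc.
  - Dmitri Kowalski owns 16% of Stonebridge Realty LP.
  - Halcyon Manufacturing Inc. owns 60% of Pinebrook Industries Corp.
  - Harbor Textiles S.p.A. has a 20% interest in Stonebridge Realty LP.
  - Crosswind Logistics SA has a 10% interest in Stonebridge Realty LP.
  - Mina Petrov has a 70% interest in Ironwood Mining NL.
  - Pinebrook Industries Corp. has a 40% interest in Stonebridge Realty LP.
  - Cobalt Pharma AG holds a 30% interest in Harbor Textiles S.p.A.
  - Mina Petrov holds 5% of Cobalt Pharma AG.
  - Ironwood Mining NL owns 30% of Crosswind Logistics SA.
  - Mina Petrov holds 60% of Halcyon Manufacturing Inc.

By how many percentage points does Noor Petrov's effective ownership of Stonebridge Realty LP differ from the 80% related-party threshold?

By sibling attribution (R3), Noor Petrov is treated as also owning Mina Petrov's interest in Halcyon Manufacturing Inc, giving 40% + 60% = 100%.
By sibling attribution (R3), Noor Petrov is treated as also owning Mina Petrov's interest in Cobalt Pharma AG, giving 75% + 5% = 80%.
By sibling attribution (R3), Noor Petrov is treated as also owning Mina Petrov's interest in Ironwood Mining NL, giving 20% + 70% = 90%.
Chain via Halcyon Manufacturing Inc. → Pinebrook Industries Corp. (R1): 100% × 60% × 40% = 24% of Stonebridge Realty LP.
Chain via Cobalt Pharma AG → Harbor Textiles S.p.A. (R1): 80% × 30% × 20% = 4.8% of Stonebridge Realty LP.
Chain via Ironwood Mining NL → Crosswind Logistics SA (R1): 90% × 30% × 10% = 2.7% of Stonebridge Realty LP.
Aggregating (R2): 24% + 4.8% + 2.7% = 31.5%.
31.5% falls short of the 80% threshold by 48.5 percentage points.

48.5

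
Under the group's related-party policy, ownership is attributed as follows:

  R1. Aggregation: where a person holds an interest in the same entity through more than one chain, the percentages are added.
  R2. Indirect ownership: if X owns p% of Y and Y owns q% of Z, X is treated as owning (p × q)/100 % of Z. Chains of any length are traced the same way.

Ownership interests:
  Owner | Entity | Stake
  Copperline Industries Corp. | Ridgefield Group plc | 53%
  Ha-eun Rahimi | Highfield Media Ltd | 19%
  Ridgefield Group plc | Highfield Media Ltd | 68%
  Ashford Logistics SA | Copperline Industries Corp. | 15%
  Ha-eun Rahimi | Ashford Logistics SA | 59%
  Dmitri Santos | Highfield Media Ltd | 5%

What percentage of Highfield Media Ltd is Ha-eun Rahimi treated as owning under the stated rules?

22.18954%

Chain via Ashford Logistics SA → Copperline Industries Corp. → Ridgefield Group plc (R2): 59% × 15% × 53% × 68% = 3.18954% of Highfield Media Ltd.
Direct interest in Highfield Media Ltd: 19%.
Aggregating (R1): 3.18954% + 19% = 22.18954%.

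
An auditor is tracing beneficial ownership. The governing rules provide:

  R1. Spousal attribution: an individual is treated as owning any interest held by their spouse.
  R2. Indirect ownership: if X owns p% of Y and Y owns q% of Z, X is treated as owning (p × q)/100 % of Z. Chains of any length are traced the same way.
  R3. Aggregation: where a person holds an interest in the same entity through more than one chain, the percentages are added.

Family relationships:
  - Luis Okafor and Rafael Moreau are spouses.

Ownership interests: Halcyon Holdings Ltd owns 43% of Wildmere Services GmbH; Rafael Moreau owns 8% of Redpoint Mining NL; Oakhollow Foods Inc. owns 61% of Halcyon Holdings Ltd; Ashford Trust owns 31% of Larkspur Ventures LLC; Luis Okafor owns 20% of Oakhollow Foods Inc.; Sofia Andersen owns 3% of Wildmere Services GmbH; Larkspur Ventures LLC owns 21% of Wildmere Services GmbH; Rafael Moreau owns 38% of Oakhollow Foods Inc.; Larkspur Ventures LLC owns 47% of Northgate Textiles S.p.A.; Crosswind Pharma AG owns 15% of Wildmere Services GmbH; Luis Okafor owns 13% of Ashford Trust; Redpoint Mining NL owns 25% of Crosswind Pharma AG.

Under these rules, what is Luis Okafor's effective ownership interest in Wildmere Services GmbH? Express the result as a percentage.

16.3597%

By spousal attribution (R1), Luis Okafor is treated as also owning Rafael Moreau's interest in Oakhollow Foods Inc, giving 20% + 38% = 58%.
By spousal attribution (R1), Luis Okafor is treated as owning Rafael Moreau's 8% interest in Redpoint Mining NL.
Chain via Ashford Trust → Larkspur Ventures LLC (R2): 13% × 31% × 21% = 0.8463% of Wildmere Services GmbH.
Chain via Oakhollow Foods Inc. → Halcyon Holdings Ltd (R2): 58% × 61% × 43% = 15.2134% of Wildmere Services GmbH.
Chain via Redpoint Mining NL → Crosswind Pharma AG (R2): 8% × 25% × 15% = 0.3% of Wildmere Services GmbH.
Aggregating (R3): 0.8463% + 15.2134% + 0.3% = 16.3597%.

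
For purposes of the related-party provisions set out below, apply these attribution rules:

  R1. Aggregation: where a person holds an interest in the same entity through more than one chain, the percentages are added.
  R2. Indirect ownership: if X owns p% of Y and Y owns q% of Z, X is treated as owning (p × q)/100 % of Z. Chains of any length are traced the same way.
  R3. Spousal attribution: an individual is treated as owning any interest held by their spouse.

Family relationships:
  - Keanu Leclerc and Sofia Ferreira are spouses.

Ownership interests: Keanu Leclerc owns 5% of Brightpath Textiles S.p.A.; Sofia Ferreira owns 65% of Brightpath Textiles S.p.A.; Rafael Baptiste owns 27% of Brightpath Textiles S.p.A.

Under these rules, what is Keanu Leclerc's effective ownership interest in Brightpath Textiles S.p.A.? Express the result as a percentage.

By spousal attribution (R3), Keanu Leclerc is treated as also owning Sofia Ferreira's interest in Brightpath Textiles S.p.A, giving 5% + 65% = 70%.
Direct interest in Brightpath Textiles S.p.A: 70%.

70%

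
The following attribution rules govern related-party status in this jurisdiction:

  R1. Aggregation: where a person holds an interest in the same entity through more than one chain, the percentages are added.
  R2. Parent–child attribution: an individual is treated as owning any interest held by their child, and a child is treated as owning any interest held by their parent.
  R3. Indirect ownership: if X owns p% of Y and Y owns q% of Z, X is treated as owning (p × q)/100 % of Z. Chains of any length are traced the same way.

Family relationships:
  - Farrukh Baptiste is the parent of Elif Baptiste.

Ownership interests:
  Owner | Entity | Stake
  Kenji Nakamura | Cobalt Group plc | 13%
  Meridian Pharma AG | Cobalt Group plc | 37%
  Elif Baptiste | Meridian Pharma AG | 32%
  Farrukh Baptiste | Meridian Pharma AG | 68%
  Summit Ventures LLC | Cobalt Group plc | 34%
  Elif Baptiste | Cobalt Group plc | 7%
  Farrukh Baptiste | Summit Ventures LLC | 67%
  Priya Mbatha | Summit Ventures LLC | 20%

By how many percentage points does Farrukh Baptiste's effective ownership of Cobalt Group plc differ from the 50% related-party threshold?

16.78

By parent–child attribution (R2), Farrukh Baptiste is treated as also owning Elif Baptiste's interest in Meridian Pharma AG, giving 68% + 32% = 100%.
By parent–child attribution (R2), Farrukh Baptiste is treated as owning Elif Baptiste's 7% interest in Cobalt Group plc.
Chain via Summit Ventures LLC (R3): 67% × 34% = 22.78% of Cobalt Group plc.
Chain via Meridian Pharma AG (R3): 100% × 37% = 37% of Cobalt Group plc.
Direct interest in Cobalt Group plc: 7%.
Aggregating (R1): 22.78% + 37% + 7% = 66.78%.
66.78% exceeds the 50% threshold by 16.78 percentage points.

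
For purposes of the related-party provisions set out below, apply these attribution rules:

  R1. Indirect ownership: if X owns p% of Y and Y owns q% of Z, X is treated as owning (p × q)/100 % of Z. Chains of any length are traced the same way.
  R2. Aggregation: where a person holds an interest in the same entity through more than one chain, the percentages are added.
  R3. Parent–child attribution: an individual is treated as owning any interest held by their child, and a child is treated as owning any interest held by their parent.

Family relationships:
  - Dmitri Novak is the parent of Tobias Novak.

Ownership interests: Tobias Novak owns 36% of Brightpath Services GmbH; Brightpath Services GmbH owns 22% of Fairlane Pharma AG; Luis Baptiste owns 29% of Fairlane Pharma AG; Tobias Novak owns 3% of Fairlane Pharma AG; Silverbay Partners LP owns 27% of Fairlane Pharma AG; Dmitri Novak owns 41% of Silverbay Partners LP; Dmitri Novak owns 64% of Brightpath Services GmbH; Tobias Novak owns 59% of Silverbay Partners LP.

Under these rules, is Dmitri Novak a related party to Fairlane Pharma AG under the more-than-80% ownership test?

By parent–child attribution (R3), Dmitri Novak is treated as also owning Tobias Novak's interest in Silverbay Partners LP, giving 41% + 59% = 100%.
By parent–child attribution (R3), Dmitri Novak is treated as also owning Tobias Novak's interest in Brightpath Services GmbH, giving 64% + 36% = 100%.
By parent–child attribution (R3), Dmitri Novak is treated as owning Tobias Novak's 3% interest in Fairlane Pharma AG.
Chain via Silverbay Partners LP (R1): 100% × 27% = 27% of Fairlane Pharma AG.
Chain via Brightpath Services GmbH (R1): 100% × 22% = 22% of Fairlane Pharma AG.
Direct interest in Fairlane Pharma AG: 3%.
Aggregating (R2): 27% + 22% + 3% = 52%.
52% does not exceed the 80% threshold, so Dmitri is not a related party to Fairlane Pharma AG.

No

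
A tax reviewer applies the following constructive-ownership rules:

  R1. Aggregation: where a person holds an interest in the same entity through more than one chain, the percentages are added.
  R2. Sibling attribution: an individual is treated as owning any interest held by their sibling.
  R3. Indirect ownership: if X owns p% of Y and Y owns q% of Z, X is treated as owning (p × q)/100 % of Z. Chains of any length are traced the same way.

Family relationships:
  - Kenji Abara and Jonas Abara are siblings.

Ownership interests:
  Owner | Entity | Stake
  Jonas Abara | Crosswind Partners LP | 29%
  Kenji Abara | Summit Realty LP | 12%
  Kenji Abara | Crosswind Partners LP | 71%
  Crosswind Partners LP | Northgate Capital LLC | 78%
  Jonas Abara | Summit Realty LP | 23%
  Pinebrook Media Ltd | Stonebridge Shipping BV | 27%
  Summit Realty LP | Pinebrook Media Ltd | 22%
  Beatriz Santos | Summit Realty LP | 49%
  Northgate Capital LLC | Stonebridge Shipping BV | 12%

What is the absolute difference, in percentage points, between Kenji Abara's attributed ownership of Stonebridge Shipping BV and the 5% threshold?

By sibling attribution (R2), Kenji Abara is treated as also owning Jonas Abara's interest in Crosswind Partners LP, giving 71% + 29% = 100%.
By sibling attribution (R2), Kenji Abara is treated as also owning Jonas Abara's interest in Summit Realty LP, giving 12% + 23% = 35%.
Chain via Crosswind Partners LP → Northgate Capital LLC (R3): 100% × 78% × 12% = 9.36% of Stonebridge Shipping BV.
Chain via Summit Realty LP → Pinebrook Media Ltd (R3): 35% × 22% × 27% = 2.079% of Stonebridge Shipping BV.
Aggregating (R1): 9.36% + 2.079% = 11.439%.
11.439% exceeds the 5% threshold by 6.439 percentage points.

6.439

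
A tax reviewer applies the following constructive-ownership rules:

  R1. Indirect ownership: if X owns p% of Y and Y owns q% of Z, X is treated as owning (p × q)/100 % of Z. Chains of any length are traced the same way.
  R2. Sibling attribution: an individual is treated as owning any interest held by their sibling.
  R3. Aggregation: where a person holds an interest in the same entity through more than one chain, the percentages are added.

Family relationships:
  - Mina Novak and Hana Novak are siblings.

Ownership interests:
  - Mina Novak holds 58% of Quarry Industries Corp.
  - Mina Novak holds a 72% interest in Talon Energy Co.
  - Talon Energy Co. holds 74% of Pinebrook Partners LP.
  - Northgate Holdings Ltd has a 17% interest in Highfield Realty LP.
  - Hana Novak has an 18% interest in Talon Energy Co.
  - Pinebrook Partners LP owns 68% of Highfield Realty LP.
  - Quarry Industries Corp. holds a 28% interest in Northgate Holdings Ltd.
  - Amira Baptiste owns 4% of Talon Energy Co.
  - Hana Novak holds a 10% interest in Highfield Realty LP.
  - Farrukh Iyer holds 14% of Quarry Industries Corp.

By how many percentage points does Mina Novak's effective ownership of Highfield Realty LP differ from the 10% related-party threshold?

By sibling attribution (R2), Mina Novak is treated as also owning Hana Novak's interest in Talon Energy Co, giving 72% + 18% = 90%.
By sibling attribution (R2), Mina Novak is treated as owning Hana Novak's 10% interest in Highfield Realty LP.
Chain via Talon Energy Co. → Pinebrook Partners LP (R1): 90% × 74% × 68% = 45.288% of Highfield Realty LP.
Chain via Quarry Industries Corp. → Northgate Holdings Ltd (R1): 58% × 28% × 17% = 2.7608% of Highfield Realty LP.
Direct interest in Highfield Realty LP: 10%.
Aggregating (R3): 45.288% + 2.7608% + 10% = 58.0488%.
58.0488% exceeds the 10% threshold by 48.0488 percentage points.

48.0488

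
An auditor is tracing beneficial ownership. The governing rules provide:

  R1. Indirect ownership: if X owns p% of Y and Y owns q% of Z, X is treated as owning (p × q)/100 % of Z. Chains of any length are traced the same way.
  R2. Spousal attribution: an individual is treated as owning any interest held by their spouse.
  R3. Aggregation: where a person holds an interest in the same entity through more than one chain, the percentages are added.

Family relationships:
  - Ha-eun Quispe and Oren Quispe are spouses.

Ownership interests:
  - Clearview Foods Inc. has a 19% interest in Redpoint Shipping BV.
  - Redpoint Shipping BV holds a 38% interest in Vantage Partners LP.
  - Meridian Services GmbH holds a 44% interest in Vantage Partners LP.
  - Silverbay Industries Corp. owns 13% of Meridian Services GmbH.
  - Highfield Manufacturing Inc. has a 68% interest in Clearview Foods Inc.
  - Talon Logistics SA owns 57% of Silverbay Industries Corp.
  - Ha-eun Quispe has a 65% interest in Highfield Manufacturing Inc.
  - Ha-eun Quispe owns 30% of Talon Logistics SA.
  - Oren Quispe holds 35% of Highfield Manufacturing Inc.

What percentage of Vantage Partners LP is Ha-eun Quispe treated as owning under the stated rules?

5.88772%

By spousal attribution (R2), Ha-eun Quispe is treated as also owning Oren Quispe's interest in Highfield Manufacturing Inc, giving 65% + 35% = 100%.
Chain via Highfield Manufacturing Inc. → Clearview Foods Inc. → Redpoint Shipping BV (R1): 100% × 68% × 19% × 38% = 4.9096% of Vantage Partners LP.
Chain via Talon Logistics SA → Silverbay Industries Corp. → Meridian Services GmbH (R1): 30% × 57% × 13% × 44% = 0.97812% of Vantage Partners LP.
Aggregating (R3): 4.9096% + 0.97812% = 5.88772%.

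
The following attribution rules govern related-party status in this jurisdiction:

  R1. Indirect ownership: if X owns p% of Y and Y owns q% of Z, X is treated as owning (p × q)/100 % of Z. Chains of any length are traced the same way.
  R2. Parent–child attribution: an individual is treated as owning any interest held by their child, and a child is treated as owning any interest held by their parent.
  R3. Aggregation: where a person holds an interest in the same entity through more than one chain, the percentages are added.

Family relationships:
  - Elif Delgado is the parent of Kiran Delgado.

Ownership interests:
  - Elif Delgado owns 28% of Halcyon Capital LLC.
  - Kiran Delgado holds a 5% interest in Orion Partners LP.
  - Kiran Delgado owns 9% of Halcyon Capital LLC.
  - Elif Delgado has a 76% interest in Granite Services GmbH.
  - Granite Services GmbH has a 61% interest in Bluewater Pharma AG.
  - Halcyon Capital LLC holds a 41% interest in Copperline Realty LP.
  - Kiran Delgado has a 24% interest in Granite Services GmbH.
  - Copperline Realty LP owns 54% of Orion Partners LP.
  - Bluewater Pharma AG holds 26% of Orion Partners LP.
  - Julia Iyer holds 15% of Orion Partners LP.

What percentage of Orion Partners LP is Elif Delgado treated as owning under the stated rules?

29.0518%

By parent–child attribution (R2), Elif Delgado is treated as also owning Kiran Delgado's interest in Halcyon Capital LLC, giving 28% + 9% = 37%.
By parent–child attribution (R2), Elif Delgado is treated as also owning Kiran Delgado's interest in Granite Services GmbH, giving 76% + 24% = 100%.
By parent–child attribution (R2), Elif Delgado is treated as owning Kiran Delgado's 5% interest in Orion Partners LP.
Chain via Halcyon Capital LLC → Copperline Realty LP (R1): 37% × 41% × 54% = 8.1918% of Orion Partners LP.
Chain via Granite Services GmbH → Bluewater Pharma AG (R1): 100% × 61% × 26% = 15.86% of Orion Partners LP.
Direct interest in Orion Partners LP: 5%.
Aggregating (R3): 8.1918% + 15.86% + 5% = 29.0518%.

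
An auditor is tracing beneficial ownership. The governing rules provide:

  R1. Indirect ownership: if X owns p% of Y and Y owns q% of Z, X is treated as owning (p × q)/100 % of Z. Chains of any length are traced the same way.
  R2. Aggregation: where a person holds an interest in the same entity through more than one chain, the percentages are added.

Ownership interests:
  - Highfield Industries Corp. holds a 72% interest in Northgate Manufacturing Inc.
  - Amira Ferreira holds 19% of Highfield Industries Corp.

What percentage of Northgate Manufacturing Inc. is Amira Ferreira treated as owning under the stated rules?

Chain via Highfield Industries Corp. (R1): 19% × 72% = 13.68% of Northgate Manufacturing Inc.

13.68%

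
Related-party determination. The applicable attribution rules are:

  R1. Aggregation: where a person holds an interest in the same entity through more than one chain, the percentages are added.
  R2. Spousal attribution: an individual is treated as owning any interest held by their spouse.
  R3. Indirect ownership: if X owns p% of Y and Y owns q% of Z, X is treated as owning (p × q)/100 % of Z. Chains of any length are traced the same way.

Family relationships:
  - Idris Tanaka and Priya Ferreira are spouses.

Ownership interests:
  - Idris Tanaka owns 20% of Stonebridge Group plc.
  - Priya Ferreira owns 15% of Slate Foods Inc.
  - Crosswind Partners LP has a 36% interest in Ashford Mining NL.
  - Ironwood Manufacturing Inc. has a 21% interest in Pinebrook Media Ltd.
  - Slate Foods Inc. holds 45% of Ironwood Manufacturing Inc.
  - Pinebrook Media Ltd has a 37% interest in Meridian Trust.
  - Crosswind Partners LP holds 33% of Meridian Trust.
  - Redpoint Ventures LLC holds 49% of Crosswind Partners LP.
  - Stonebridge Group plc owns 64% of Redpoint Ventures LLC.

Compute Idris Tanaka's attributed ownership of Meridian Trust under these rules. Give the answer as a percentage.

By spousal attribution (R2), Idris Tanaka is treated as owning Priya Ferreira's 15% interest in Slate Foods Inc.
Chain via Stonebridge Group plc → Redpoint Ventures LLC → Crosswind Partners LP (R3): 20% × 64% × 49% × 33% = 2.06976% of Meridian Trust.
Chain via Slate Foods Inc. → Ironwood Manufacturing Inc. → Pinebrook Media Ltd (R3): 15% × 45% × 21% × 37% = 0.524475% of Meridian Trust.
Aggregating (R1): 2.06976% + 0.524475% = 2.594235%.

2.594235%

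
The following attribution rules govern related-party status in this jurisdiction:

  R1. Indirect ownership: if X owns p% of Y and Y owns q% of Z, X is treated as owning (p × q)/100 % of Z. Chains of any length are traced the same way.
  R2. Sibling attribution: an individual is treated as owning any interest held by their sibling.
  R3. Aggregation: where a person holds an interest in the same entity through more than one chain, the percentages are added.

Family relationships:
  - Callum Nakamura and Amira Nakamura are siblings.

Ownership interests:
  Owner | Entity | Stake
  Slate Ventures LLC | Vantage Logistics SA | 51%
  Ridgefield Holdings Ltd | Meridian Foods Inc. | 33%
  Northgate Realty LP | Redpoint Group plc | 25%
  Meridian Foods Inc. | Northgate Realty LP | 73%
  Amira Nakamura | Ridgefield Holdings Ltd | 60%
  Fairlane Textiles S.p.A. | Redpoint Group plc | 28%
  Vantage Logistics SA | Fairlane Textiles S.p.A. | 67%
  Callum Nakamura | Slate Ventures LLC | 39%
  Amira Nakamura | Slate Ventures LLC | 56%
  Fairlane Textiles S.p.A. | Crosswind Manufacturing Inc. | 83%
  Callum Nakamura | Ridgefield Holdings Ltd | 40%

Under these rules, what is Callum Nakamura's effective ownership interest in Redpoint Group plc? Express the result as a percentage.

15.11172%

By sibling attribution (R2), Callum Nakamura is treated as also owning Amira Nakamura's interest in Slate Ventures LLC, giving 39% + 56% = 95%.
By sibling attribution (R2), Callum Nakamura is treated as also owning Amira Nakamura's interest in Ridgefield Holdings Ltd, giving 40% + 60% = 100%.
Chain via Slate Ventures LLC → Vantage Logistics SA → Fairlane Textiles S.p.A. (R1): 95% × 51% × 67% × 28% = 9.08922% of Redpoint Group plc.
Chain via Ridgefield Holdings Ltd → Meridian Foods Inc. → Northgate Realty LP (R1): 100% × 33% × 73% × 25% = 6.0225% of Redpoint Group plc.
Aggregating (R3): 9.08922% + 6.0225% = 15.11172%.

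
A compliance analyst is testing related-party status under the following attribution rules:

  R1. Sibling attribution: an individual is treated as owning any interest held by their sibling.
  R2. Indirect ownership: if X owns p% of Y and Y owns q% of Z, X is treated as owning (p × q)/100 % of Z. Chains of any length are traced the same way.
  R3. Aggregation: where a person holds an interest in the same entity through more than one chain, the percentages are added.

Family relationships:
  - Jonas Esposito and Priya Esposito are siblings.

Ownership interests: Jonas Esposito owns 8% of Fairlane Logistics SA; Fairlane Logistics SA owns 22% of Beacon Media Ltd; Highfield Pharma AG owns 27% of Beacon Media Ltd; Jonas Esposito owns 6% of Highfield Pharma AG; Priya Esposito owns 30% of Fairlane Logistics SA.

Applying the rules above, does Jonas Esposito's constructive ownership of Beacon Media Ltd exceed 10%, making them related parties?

No

By sibling attribution (R1), Jonas Esposito is treated as also owning Priya Esposito's interest in Fairlane Logistics SA, giving 8% + 30% = 38%.
Chain via Fairlane Logistics SA (R2): 38% × 22% = 8.36% of Beacon Media Ltd.
Chain via Highfield Pharma AG (R2): 6% × 27% = 1.62% of Beacon Media Ltd.
Aggregating (R3): 8.36% + 1.62% = 9.98%.
9.98% does not exceed the 10% threshold, so Jonas is not a related party to Beacon Media Ltd.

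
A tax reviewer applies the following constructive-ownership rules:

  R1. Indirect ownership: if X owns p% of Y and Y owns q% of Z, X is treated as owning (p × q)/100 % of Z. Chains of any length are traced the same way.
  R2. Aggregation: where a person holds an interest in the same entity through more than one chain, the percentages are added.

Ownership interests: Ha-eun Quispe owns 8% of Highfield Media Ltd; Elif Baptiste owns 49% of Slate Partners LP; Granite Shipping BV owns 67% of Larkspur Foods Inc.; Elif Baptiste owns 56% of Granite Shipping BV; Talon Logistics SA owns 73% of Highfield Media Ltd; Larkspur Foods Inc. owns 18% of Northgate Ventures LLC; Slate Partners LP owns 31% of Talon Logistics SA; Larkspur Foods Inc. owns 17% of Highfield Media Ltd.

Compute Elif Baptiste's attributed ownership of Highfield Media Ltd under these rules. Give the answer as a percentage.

Chain via Granite Shipping BV → Larkspur Foods Inc. (R1): 56% × 67% × 17% = 6.3784% of Highfield Media Ltd.
Chain via Slate Partners LP → Talon Logistics SA (R1): 49% × 31% × 73% = 11.0887% of Highfield Media Ltd.
Aggregating (R2): 6.3784% + 11.0887% = 17.4671%.

17.4671%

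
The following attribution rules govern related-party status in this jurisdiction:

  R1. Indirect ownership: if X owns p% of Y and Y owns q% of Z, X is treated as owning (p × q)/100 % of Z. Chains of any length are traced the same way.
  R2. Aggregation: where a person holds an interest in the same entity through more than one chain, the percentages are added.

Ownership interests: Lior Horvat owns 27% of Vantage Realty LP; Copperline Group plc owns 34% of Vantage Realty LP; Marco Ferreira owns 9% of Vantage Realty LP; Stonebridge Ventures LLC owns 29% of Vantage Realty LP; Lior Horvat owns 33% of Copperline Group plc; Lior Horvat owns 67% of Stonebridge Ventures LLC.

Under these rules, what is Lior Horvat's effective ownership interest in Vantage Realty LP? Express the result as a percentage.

57.65%

Chain via Copperline Group plc (R1): 33% × 34% = 11.22% of Vantage Realty LP.
Chain via Stonebridge Ventures LLC (R1): 67% × 29% = 19.43% of Vantage Realty LP.
Direct interest in Vantage Realty LP: 27%.
Aggregating (R2): 11.22% + 19.43% + 27% = 57.65%.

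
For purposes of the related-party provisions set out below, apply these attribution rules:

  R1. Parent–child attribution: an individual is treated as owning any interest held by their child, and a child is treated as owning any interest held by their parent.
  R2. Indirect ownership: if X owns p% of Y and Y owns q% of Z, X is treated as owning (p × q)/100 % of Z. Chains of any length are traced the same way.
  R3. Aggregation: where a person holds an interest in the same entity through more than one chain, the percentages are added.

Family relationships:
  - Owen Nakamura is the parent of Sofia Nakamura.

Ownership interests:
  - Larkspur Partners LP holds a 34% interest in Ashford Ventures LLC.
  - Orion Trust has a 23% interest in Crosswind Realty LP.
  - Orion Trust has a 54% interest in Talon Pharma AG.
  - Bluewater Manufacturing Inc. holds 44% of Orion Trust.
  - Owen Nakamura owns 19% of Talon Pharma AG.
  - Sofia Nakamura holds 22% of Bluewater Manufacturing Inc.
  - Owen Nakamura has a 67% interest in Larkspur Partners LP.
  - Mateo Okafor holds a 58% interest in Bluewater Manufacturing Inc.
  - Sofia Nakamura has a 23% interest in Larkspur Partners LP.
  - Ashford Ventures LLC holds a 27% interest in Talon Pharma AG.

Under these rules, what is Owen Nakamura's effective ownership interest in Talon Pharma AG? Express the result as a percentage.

By parent–child attribution (R1), Owen Nakamura is treated as also owning Sofia Nakamura's interest in Larkspur Partners LP, giving 67% + 23% = 90%.
By parent–child attribution (R1), Owen Nakamura is treated as owning Sofia Nakamura's 22% interest in Bluewater Manufacturing Inc.
Chain via Larkspur Partners LP → Ashford Ventures LLC (R2): 90% × 34% × 27% = 8.262% of Talon Pharma AG.
Direct interest in Talon Pharma AG: 19%.
Chain via Bluewater Manufacturing Inc. → Orion Trust (R2): 22% × 44% × 54% = 5.2272% of Talon Pharma AG.
Aggregating (R3): 8.262% + 19% + 5.2272% = 32.4892%.

32.4892%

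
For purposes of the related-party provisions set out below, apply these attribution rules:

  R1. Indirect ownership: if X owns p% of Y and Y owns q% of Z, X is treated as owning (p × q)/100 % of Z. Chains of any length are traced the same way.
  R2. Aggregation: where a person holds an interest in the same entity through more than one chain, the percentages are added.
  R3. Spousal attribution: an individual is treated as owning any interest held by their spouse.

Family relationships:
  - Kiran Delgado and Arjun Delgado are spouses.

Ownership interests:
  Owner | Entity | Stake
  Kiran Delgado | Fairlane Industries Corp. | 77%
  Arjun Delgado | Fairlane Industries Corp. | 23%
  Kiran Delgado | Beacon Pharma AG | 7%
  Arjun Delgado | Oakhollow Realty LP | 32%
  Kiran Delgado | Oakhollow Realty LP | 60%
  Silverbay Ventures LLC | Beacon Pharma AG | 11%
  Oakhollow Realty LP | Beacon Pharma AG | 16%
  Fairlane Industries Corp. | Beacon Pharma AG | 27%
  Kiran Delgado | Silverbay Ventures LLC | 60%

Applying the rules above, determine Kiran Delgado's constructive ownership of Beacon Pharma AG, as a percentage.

By spousal attribution (R3), Kiran Delgado is treated as also owning Arjun Delgado's interest in Fairlane Industries Corp, giving 77% + 23% = 100%.
By spousal attribution (R3), Kiran Delgado is treated as also owning Arjun Delgado's interest in Oakhollow Realty LP, giving 60% + 32% = 92%.
Chain via Fairlane Industries Corp. (R1): 100% × 27% = 27% of Beacon Pharma AG.
Chain via Oakhollow Realty LP (R1): 92% × 16% = 14.72% of Beacon Pharma AG.
Chain via Silverbay Ventures LLC (R1): 60% × 11% = 6.6% of Beacon Pharma AG.
Direct interest in Beacon Pharma AG: 7%.
Aggregating (R2): 27% + 14.72% + 6.6% + 7% = 55.32%.

55.32%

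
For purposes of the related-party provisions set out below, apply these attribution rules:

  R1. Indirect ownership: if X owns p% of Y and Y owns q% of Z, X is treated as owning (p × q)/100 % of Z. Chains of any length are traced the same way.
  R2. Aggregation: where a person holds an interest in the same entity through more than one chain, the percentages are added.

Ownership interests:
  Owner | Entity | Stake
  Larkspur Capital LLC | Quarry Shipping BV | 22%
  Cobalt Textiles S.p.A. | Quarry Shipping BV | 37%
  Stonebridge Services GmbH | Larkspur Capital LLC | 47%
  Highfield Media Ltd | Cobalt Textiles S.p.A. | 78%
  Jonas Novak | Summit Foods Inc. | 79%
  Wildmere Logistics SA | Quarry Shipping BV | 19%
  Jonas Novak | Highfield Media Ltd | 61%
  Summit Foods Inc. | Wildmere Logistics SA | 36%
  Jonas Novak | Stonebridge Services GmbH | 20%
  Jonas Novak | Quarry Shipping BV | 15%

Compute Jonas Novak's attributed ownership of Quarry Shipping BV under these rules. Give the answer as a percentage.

Chain via Highfield Media Ltd → Cobalt Textiles S.p.A. (R1): 61% × 78% × 37% = 17.6046% of Quarry Shipping BV.
Chain via Stonebridge Services GmbH → Larkspur Capital LLC (R1): 20% × 47% × 22% = 2.068% of Quarry Shipping BV.
Chain via Summit Foods Inc. → Wildmere Logistics SA (R1): 79% × 36% × 19% = 5.4036% of Quarry Shipping BV.
Direct interest in Quarry Shipping BV: 15%.
Aggregating (R2): 17.6046% + 2.068% + 5.4036% + 15% = 40.0762%.

40.0762%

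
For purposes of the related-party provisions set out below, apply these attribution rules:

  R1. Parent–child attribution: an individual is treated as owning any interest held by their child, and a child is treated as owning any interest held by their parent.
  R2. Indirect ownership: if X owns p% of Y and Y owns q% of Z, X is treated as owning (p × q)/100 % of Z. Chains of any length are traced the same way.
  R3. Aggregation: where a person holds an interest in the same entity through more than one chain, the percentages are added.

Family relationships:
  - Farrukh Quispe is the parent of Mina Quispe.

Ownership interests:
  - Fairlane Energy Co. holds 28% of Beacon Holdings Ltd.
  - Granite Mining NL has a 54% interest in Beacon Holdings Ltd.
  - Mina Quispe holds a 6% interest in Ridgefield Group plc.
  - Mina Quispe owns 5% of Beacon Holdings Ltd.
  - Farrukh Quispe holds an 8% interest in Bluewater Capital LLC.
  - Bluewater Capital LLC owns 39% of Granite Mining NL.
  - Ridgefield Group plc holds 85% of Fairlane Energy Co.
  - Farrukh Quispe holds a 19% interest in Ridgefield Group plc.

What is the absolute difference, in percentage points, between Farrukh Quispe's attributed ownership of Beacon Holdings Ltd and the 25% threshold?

By parent–child attribution (R1), Farrukh Quispe is treated as also owning Mina Quispe's interest in Ridgefield Group plc, giving 19% + 6% = 25%.
By parent–child attribution (R1), Farrukh Quispe is treated as owning Mina Quispe's 5% interest in Beacon Holdings Ltd.
Chain via Ridgefield Group plc → Fairlane Energy Co. (R2): 25% × 85% × 28% = 5.95% of Beacon Holdings Ltd.
Chain via Bluewater Capital LLC → Granite Mining NL (R2): 8% × 39% × 54% = 1.6848% of Beacon Holdings Ltd.
Direct interest in Beacon Holdings Ltd: 5%.
Aggregating (R3): 5.95% + 1.6848% + 5% = 12.6348%.
12.6348% falls short of the 25% threshold by 12.3652 percentage points.

12.3652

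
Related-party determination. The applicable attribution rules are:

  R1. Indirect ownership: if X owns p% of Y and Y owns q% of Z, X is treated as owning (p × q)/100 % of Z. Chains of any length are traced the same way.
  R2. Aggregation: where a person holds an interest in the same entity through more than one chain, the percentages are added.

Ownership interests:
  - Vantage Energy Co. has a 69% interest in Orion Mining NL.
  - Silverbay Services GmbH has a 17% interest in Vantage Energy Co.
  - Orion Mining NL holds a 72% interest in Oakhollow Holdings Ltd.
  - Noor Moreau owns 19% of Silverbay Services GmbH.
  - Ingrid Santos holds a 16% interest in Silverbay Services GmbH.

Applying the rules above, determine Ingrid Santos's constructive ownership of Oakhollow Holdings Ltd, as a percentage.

1.351296%

Chain via Silverbay Services GmbH → Vantage Energy Co. → Orion Mining NL (R1): 16% × 17% × 69% × 72% = 1.351296% of Oakhollow Holdings Ltd.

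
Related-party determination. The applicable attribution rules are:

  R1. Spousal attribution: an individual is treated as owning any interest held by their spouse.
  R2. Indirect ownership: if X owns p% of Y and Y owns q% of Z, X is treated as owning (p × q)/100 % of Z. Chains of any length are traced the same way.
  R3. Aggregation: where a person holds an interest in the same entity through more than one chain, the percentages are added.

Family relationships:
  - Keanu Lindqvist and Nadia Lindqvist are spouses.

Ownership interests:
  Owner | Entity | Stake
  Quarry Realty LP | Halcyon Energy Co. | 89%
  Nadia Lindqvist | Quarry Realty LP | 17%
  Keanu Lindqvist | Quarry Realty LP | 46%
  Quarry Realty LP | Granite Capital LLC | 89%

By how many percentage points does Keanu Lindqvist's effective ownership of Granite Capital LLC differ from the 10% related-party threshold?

46.07

By spousal attribution (R1), Keanu Lindqvist is treated as also owning Nadia Lindqvist's interest in Quarry Realty LP, giving 46% + 17% = 63%.
Chain via Quarry Realty LP (R2): 63% × 89% = 56.07% of Granite Capital LLC.
56.07% exceeds the 10% threshold by 46.07 percentage points.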